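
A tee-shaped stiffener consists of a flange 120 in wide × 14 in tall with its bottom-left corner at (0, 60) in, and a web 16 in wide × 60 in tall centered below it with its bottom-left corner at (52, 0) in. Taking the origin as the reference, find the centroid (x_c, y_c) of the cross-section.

x_c = 60.00 in, y_c = 53.55 in

Part | A | x̄ᵢ | ȳᵢ | A·x̄ᵢ | A·ȳᵢ
web | 960.00 | 60.00 | 30.00 | 57600.00 | 28800.00
flange | 1680.00 | 60.00 | 67.00 | 100800.00 | 112560.00
Σ | 2640.00 |  |  | 158400.00 | 141360.00
x_c = 158400.00 / 2640.00 = 60.00 in
y_c = 141360.00 / 2640.00 = 53.55 in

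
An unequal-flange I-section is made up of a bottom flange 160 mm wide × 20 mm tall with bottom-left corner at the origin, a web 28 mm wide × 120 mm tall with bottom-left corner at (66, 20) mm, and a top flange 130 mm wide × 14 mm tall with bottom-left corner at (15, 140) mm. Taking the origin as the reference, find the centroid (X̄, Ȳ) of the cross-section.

X̄ = 80.00 mm, Ȳ = 67.82 mm

bottom flange: A = 160 × 20 = 3200.00, centroid at (80.00, 10.00).
web: A = 28 × 120 = 3360.00, centroid at (80.00, 80.00).
top flange: A = 130 × 14 = 1820.00, centroid at (80.00, 147.00).
ΣA = 8380.00 mm²
ΣAX̄ = (3200.00)(80.00) + (3360.00)(80.00) + (1820.00)(80.00) = 670400.00 mm³
ΣAȲ = (3200.00)(10.00) + (3360.00)(80.00) + (1820.00)(147.00) = 568340.00 mm³
X̄ = 670400.00 / 8380.00 = 80.00 mm
Ȳ = 568340.00 / 8380.00 = 67.82 mm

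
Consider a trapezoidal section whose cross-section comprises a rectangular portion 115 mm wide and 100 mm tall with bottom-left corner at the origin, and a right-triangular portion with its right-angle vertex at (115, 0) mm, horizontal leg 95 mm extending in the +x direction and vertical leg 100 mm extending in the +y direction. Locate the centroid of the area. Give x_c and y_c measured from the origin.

x_c = 83.56 mm, y_c = 45.13 mm

rectangular portion: A = 115 × 100 = 11500.00, centroid at (57.50, 50.00).
triangular portion: A = ½·95·100 = 4750.00, centroid at (146.67, 33.33).
ΣA = 16250.00 mm², ΣAx_c = 1357916.67 mm³, ΣAy_c = 733333.33 mm³.
x_c = 1357916.67/16250.00 = 83.56 mm; y_c = 733333.33/16250.00 = 45.13 mm.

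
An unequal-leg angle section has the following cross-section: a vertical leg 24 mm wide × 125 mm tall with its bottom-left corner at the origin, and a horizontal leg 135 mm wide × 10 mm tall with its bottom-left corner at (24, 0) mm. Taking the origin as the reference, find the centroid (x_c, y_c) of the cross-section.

Part | A | x̄ᵢ | ȳᵢ | A·x̄ᵢ | A·ȳᵢ
vertical leg | 3000.00 | 12.00 | 62.50 | 36000.00 | 187500.00
horizontal leg | 1350.00 | 91.50 | 5.00 | 123525.00 | 6750.00
Σ | 4350.00 |  |  | 159525.00 | 194250.00
x_c = 159525.00 / 4350.00 = 36.67 mm
y_c = 194250.00 / 4350.00 = 44.66 mm

x_c = 36.67 mm, y_c = 44.66 mm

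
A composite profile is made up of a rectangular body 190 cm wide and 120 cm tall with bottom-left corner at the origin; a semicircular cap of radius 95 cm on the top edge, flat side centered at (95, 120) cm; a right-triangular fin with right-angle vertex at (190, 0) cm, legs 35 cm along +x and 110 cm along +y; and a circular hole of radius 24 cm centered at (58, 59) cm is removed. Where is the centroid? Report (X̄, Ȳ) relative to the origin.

X̄ = 102.34 cm, Ȳ = 97.18 cm

Part | A | x̄ᵢ | ȳᵢ | A·x̄ᵢ | A·ȳᵢ
rectangular body | 22800.00 | 95.00 | 60.00 | 2166000.00 | 1368000.00
semicircular top | 14176.44 | 95.00 | 160.32 | 1346761.50 | 2272755.76
triangular fin | 1925.00 | 201.67 | 36.67 | 388208.33 | 70583.33
hole | -1809.56 | 58.00 | 59.00 | -104954.33 | -106763.88
Σ | 37091.88 |  |  | 3796015.51 | 3604575.20
X̄ = 3796015.51 / 37091.88 = 102.34 cm
Ȳ = 3604575.20 / 37091.88 = 97.18 cm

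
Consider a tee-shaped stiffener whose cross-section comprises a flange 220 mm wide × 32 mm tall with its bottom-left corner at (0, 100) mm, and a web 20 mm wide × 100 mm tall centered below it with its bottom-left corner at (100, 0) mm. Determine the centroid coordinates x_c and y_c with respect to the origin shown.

x_c = 110.00 mm, y_c = 101.40 mm

Part | A | x̄ᵢ | ȳᵢ | A·x̄ᵢ | A·ȳᵢ
web | 2000.00 | 110.00 | 50.00 | 220000.00 | 100000.00
flange | 7040.00 | 110.00 | 116.00 | 774400.00 | 816640.00
Σ | 9040.00 |  |  | 994400.00 | 916640.00
x_c = 994400.00 / 9040.00 = 110.00 mm
y_c = 916640.00 / 9040.00 = 101.40 mm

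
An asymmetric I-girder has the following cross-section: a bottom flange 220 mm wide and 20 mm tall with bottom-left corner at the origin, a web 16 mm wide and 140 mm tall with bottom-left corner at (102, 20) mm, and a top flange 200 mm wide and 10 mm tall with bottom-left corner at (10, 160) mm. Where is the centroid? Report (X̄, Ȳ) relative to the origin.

X̄ = 110.00 mm, Ȳ = 66.62 mm

Part | A | x̄ᵢ | ȳᵢ | A·x̄ᵢ | A·ȳᵢ
bottom flange | 4400.00 | 110.00 | 10.00 | 484000.00 | 44000.00
web | 2240.00 | 110.00 | 90.00 | 246400.00 | 201600.00
top flange | 2000.00 | 110.00 | 165.00 | 220000.00 | 330000.00
Σ | 8640.00 |  |  | 950400.00 | 575600.00
X̄ = 950400.00 / 8640.00 = 110.00 mm
Ȳ = 575600.00 / 8640.00 = 66.62 mm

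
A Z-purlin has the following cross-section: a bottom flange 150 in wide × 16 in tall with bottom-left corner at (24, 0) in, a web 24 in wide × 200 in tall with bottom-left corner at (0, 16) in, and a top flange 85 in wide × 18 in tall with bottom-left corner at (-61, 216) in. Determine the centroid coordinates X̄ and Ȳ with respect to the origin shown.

bottom flange: A = 150 × 16 = 2400.00, centroid at (99.00, 8.00).
web: A = 24 × 200 = 4800.00, centroid at (12.00, 116.00).
top flange: A = 85 × 18 = 1530.00, centroid at (-18.50, 225.00).
ΣA = 8730.00 in²
ΣAX̄ = (2400.00)(99.00) + (4800.00)(12.00) + (1530.00)(-18.50) = 266895.00 in³
ΣAȲ = (2400.00)(8.00) + (4800.00)(116.00) + (1530.00)(225.00) = 920250.00 in³
X̄ = 266895.00 / 8730.00 = 30.57 in
Ȳ = 920250.00 / 8730.00 = 105.41 in

X̄ = 30.57 in, Ȳ = 105.41 in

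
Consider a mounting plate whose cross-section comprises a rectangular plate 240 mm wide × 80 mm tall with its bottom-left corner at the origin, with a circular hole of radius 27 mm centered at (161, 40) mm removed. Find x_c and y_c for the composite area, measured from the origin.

plate: A = 240 × 80 = 19200.00, centroid at (120.00, 40.00).
hole: A = −π·27² = -2290.22, centroid at (161.00, 40.00).
ΣA = 16909.78 mm², ΣAx_c = 1935274.41 mm³, ΣAy_c = 676391.16 mm³.
x_c = 1935274.41/16909.78 = 114.45 mm; y_c = 676391.16/16909.78 = 40.00 mm.

x_c = 114.45 mm, y_c = 40.00 mm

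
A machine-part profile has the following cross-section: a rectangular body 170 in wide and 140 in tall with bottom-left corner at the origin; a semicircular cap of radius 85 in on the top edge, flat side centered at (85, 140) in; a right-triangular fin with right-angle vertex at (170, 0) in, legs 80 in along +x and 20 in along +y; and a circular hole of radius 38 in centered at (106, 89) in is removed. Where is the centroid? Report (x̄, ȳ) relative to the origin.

x̄ = 84.81 in, ȳ = 103.97 in

Part | A | x̄ᵢ | ȳᵢ | A·x̄ᵢ | A·ȳᵢ
rectangular body | 23800.00 | 85.00 | 70.00 | 2023000.00 | 1666000.00
semicircular top | 11349.00 | 85.00 | 176.08 | 964665.29 | 1998277.15
triangular fin | 800.00 | 196.67 | 6.67 | 157333.33 | 5333.33
hole | -4536.46 | 106.00 | 89.00 | -480864.74 | -403744.92
Σ | 31412.54 |  |  | 2664133.89 | 3265865.56
x̄ = 2664133.89 / 31412.54 = 84.81 in
ȳ = 3265865.56 / 31412.54 = 103.97 in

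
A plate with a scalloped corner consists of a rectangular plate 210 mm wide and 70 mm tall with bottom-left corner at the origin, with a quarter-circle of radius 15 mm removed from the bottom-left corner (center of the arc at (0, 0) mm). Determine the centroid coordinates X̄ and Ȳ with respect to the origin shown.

plate: A = 210 × 70 = 14700.00, centroid at (105.00, 35.00).
removed quarter-circle: A = −¼π·15² = -176.71, centroid at (6.37, 6.37).
ΣA = 14523.29 mm², ΣAX̄ = 1542375.00 mm³, ΣAȲ = 513375.00 mm³.
X̄ = 1542375.00/14523.29 = 106.20 mm; Ȳ = 513375.00/14523.29 = 35.35 mm.

X̄ = 106.20 mm, Ȳ = 35.35 mm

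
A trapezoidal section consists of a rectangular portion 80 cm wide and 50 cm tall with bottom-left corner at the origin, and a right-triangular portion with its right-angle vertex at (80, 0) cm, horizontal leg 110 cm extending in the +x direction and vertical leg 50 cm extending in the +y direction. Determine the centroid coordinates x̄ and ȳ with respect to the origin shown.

rectangular portion: A = 80 × 50 = 4000.00, centroid at (40.00, 25.00).
triangular portion: A = ½·110·50 = 2750.00, centroid at (116.67, 16.67).
ΣA = 6750.00 cm²
ΣAx̄ = (4000.00)(40.00) + (2750.00)(116.67) = 480833.33 cm³
ΣAȳ = (4000.00)(25.00) + (2750.00)(16.67) = 145833.33 cm³
x̄ = 480833.33 / 6750.00 = 71.23 cm
ȳ = 145833.33 / 6750.00 = 21.60 cm

x̄ = 71.23 cm, ȳ = 21.60 cm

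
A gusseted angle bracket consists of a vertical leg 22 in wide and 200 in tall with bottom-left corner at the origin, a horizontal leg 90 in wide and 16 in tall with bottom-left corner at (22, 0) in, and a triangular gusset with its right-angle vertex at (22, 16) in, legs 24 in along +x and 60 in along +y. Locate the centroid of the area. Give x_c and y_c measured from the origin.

Part | A | x̄ᵢ | ȳᵢ | A·x̄ᵢ | A·ȳᵢ
vertical leg | 4400.00 | 11.00 | 100.00 | 48400.00 | 440000.00
horizontal leg | 1440.00 | 67.00 | 8.00 | 96480.00 | 11520.00
gusset | 720.00 | 30.00 | 36.00 | 21600.00 | 25920.00
Σ | 6560.00 |  |  | 166480.00 | 477440.00
x_c = 166480.00 / 6560.00 = 25.38 in
y_c = 477440.00 / 6560.00 = 72.78 in

x_c = 25.38 in, y_c = 72.78 in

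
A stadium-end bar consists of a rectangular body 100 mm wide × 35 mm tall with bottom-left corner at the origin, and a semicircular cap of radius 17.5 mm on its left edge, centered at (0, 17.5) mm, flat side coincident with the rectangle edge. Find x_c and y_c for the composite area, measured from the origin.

x_c = 43.06 mm, y_c = 17.50 mm

Part | A | x̄ᵢ | ȳᵢ | A·x̄ᵢ | A·ȳᵢ
rectangular body | 3500.00 | 50.00 | 17.50 | 175000.00 | 61250.00
semicircular end | 481.06 | -7.43 | 17.50 | -3572.92 | 8418.49
Σ | 3981.06 |  |  | 171427.08 | 69668.49
x_c = 171427.08 / 3981.06 = 43.06 mm
y_c = 69668.49 / 3981.06 = 17.50 mm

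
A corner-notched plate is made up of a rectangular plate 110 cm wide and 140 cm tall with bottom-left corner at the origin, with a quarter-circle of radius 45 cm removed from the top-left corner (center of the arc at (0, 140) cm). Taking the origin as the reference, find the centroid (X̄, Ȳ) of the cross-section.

X̄ = 59.13 cm, Ȳ = 64.14 cm

plate: A = 110 × 140 = 15400.00, centroid at (55.00, 70.00).
removed quarter-circle: A = −¼π·45² = -1590.43, centroid at (19.10, 120.90).
ΣA = 13809.57 cm²
ΣAX̄ = (15400.00)(55.00) + (-1590.43)(19.10) = 816625.00 cm³
ΣAȲ = (15400.00)(70.00) + (-1590.43)(120.90) = 885714.62 cm³
X̄ = 816625.00 / 13809.57 = 59.13 cm
Ȳ = 885714.62 / 13809.57 = 64.14 cm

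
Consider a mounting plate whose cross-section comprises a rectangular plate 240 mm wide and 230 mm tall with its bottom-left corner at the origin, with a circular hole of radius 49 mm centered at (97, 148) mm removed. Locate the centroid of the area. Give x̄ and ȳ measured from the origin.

Part | A | x̄ᵢ | ȳᵢ | A·x̄ᵢ | A·ȳᵢ
plate | 55200.00 | 120.00 | 115.00 | 6624000.00 | 6348000.00
hole | -7542.96 | 97.00 | 148.00 | -731667.50 | -1116358.67
Σ | 47657.04 |  |  | 5892332.50 | 5231641.33
x̄ = 5892332.50 / 47657.04 = 123.64 mm
ȳ = 5231641.33 / 47657.04 = 109.78 mm

x̄ = 123.64 mm, ȳ = 109.78 mm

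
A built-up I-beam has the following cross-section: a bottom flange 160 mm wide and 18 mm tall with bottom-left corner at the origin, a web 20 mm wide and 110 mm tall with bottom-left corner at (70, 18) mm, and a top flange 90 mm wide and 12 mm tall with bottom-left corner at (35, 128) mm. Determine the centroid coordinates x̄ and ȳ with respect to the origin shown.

bottom flange: A = 160 × 18 = 2880.00, centroid at (80.00, 9.00).
web: A = 20 × 110 = 2200.00, centroid at (80.00, 73.00).
top flange: A = 90 × 12 = 1080.00, centroid at (80.00, 134.00).
ΣA = 6160.00 mm²
ΣAx̄ = (2880.00)(80.00) + (2200.00)(80.00) + (1080.00)(80.00) = 492800.00 mm³
ΣAȳ = (2880.00)(9.00) + (2200.00)(73.00) + (1080.00)(134.00) = 331240.00 mm³
x̄ = 492800.00 / 6160.00 = 80.00 mm
ȳ = 331240.00 / 6160.00 = 53.77 mm

x̄ = 80.00 mm, ȳ = 53.77 mm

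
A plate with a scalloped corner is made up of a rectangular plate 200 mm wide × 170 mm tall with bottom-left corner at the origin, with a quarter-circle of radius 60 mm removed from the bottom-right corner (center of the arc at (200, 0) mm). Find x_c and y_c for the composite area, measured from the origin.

x_c = 93.24 mm, y_c = 90.40 mm

Part | A | x̄ᵢ | ȳᵢ | A·x̄ᵢ | A·ȳᵢ
plate | 34000.00 | 100.00 | 85.00 | 3400000.00 | 2890000.00
removed quarter-circle | -2827.43 | 174.54 | 25.46 | -493486.68 | -72000.00
Σ | 31172.57 |  |  | 2906513.32 | 2818000.00
x_c = 2906513.32 / 31172.57 = 93.24 mm
y_c = 2818000.00 / 31172.57 = 90.40 mm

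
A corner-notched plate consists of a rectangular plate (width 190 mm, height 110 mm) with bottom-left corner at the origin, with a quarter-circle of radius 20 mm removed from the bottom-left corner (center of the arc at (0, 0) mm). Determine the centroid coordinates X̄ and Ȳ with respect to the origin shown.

plate: A = 190 × 110 = 20900.00, centroid at (95.00, 55.00).
removed quarter-circle: A = −¼π·20² = -314.16, centroid at (8.49, 8.49).
ΣA = 20585.84 mm², ΣAX̄ = 1982833.33 mm³, ΣAȲ = 1146833.33 mm³.
X̄ = 1982833.33/20585.84 = 96.32 mm; Ȳ = 1146833.33/20585.84 = 55.71 mm.

X̄ = 96.32 mm, Ȳ = 55.71 mm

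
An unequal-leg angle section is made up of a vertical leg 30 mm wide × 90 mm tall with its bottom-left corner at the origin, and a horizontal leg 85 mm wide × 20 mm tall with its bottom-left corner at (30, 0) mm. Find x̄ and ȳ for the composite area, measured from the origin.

x̄ = 37.22 mm, ȳ = 31.48 mm

Part | A | x̄ᵢ | ȳᵢ | A·x̄ᵢ | A·ȳᵢ
vertical leg | 2700.00 | 15.00 | 45.00 | 40500.00 | 121500.00
horizontal leg | 1700.00 | 72.50 | 10.00 | 123250.00 | 17000.00
Σ | 4400.00 |  |  | 163750.00 | 138500.00
x̄ = 163750.00 / 4400.00 = 37.22 mm
ȳ = 138500.00 / 4400.00 = 31.48 mm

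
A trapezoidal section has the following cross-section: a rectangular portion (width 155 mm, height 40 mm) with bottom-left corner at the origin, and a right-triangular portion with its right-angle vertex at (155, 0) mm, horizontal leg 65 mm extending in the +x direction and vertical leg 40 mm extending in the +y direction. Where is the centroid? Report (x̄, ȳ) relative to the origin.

x̄ = 94.69 mm, ȳ = 18.84 mm

Part | A | x̄ᵢ | ȳᵢ | A·x̄ᵢ | A·ȳᵢ
rectangular portion | 6200.00 | 77.50 | 20.00 | 480500.00 | 124000.00
triangular portion | 1300.00 | 176.67 | 13.33 | 229666.67 | 17333.33
Σ | 7500.00 |  |  | 710166.67 | 141333.33
x̄ = 710166.67 / 7500.00 = 94.69 mm
ȳ = 141333.33 / 7500.00 = 18.84 mm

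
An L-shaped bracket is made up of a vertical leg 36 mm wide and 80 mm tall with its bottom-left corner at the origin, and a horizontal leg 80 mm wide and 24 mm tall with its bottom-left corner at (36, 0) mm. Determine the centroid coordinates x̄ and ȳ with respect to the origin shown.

vertical leg: A = 36 × 80 = 2880.00, centroid at (18.00, 40.00).
horizontal leg: A = 80 × 24 = 1920.00, centroid at (76.00, 12.00).
ΣA = 4800.00 mm²
ΣAx̄ = (2880.00)(18.00) + (1920.00)(76.00) = 197760.00 mm³
ΣAȳ = (2880.00)(40.00) + (1920.00)(12.00) = 138240.00 mm³
x̄ = 197760.00 / 4800.00 = 41.20 mm
ȳ = 138240.00 / 4800.00 = 28.80 mm

x̄ = 41.20 mm, ȳ = 28.80 mm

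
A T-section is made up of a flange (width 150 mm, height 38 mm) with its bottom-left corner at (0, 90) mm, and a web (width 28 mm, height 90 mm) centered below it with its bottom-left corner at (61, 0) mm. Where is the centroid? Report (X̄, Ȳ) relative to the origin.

X̄ = 75.00 mm, Ȳ = 89.38 mm

web: A = 28 × 90 = 2520.00, centroid at (75.00, 45.00).
flange: A = 150 × 38 = 5700.00, centroid at (75.00, 109.00).
ΣA = 8220.00 mm², ΣAX̄ = 616500.00 mm³, ΣAȲ = 734700.00 mm³.
X̄ = 616500.00/8220.00 = 75.00 mm; Ȳ = 734700.00/8220.00 = 89.38 mm.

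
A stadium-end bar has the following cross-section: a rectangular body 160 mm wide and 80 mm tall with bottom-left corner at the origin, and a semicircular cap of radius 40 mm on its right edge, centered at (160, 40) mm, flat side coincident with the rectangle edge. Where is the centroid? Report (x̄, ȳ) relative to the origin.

rectangular body: A = 160 × 80 = 12800.00, centroid at (80.00, 40.00).
semicircular end: A = ½π·40² = 2513.27, centroid at (176.98, 40.00).
ΣA = 15313.27 mm², ΣAx̄ = 1468790.53 mm³, ΣAȳ = 612530.96 mm³.
x̄ = 1468790.53/15313.27 = 95.92 mm; ȳ = 612530.96/15313.27 = 40.00 mm.

x̄ = 95.92 mm, ȳ = 40.00 mm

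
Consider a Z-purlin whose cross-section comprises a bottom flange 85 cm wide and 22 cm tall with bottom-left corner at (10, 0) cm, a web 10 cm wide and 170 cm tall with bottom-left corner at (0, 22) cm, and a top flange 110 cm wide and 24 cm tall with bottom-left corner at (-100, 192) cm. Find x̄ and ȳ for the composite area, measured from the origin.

bottom flange: A = 85 × 22 = 1870.00, centroid at (52.50, 11.00).
web: A = 10 × 170 = 1700.00, centroid at (5.00, 107.00).
top flange: A = 110 × 24 = 2640.00, centroid at (-45.00, 204.00).
ΣA = 6210.00 cm², ΣAx̄ = -12125.00 cm³, ΣAȳ = 741030.00 cm³.
x̄ = -12125.00/6210.00 = -1.95 cm; ȳ = 741030.00/6210.00 = 119.33 cm.

x̄ = -1.95 cm, ȳ = 119.33 cm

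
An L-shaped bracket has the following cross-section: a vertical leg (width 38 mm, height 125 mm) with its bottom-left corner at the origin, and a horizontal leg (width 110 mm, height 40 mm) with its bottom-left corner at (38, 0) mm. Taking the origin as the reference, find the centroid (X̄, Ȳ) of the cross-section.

X̄ = 54.58 mm, Ȳ = 42.06 mm

Part | A | x̄ᵢ | ȳᵢ | A·x̄ᵢ | A·ȳᵢ
vertical leg | 4750.00 | 19.00 | 62.50 | 90250.00 | 296875.00
horizontal leg | 4400.00 | 93.00 | 20.00 | 409200.00 | 88000.00
Σ | 9150.00 |  |  | 499450.00 | 384875.00
X̄ = 499450.00 / 9150.00 = 54.58 mm
Ȳ = 384875.00 / 9150.00 = 42.06 mm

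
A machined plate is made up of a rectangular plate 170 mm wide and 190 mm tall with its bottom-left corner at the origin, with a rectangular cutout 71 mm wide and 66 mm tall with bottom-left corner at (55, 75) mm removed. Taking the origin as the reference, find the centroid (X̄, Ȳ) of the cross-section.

plate: A = 170 × 190 = 32300.00, centroid at (85.00, 95.00).
hole: A = −(71 × 66) = -4686.00, centroid at (90.50, 108.00).
ΣA = 27614.00 mm², ΣAX̄ = 2321417.00 mm³, ΣAȲ = 2562412.00 mm³.
X̄ = 2321417.00/27614.00 = 84.07 mm; Ȳ = 2562412.00/27614.00 = 92.79 mm.

X̄ = 84.07 mm, Ȳ = 92.79 mm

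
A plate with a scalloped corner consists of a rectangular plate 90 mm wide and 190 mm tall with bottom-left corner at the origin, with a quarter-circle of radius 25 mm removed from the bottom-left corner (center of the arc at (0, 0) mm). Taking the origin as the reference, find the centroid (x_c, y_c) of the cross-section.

x_c = 46.02 mm, y_c = 97.49 mm

plate: A = 90 × 190 = 17100.00, centroid at (45.00, 95.00).
removed quarter-circle: A = −¼π·25² = -490.87, centroid at (10.61, 10.61).
ΣA = 16609.13 mm², ΣAx_c = 764291.67 mm³, ΣAy_c = 1619291.67 mm³.
x_c = 764291.67/16609.13 = 46.02 mm; y_c = 1619291.67/16609.13 = 97.49 mm.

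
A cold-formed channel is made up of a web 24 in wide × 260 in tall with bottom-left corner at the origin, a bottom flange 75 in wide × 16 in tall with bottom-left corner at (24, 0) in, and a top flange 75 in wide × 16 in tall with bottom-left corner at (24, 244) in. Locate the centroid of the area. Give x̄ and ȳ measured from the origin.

x̄ = 25.75 in, ȳ = 130.00 in

Part | A | x̄ᵢ | ȳᵢ | A·x̄ᵢ | A·ȳᵢ
web | 6240.00 | 12.00 | 130.00 | 74880.00 | 811200.00
bottom flange | 1200.00 | 61.50 | 8.00 | 73800.00 | 9600.00
top flange | 1200.00 | 61.50 | 252.00 | 73800.00 | 302400.00
Σ | 8640.00 |  |  | 222480.00 | 1123200.00
x̄ = 222480.00 / 8640.00 = 25.75 in
ȳ = 1123200.00 / 8640.00 = 130.00 in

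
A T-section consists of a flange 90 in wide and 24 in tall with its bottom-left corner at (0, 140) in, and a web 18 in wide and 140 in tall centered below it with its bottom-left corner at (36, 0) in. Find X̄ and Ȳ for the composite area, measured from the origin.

X̄ = 45.00 in, Ȳ = 107.85 in

web: A = 18 × 140 = 2520.00, centroid at (45.00, 70.00).
flange: A = 90 × 24 = 2160.00, centroid at (45.00, 152.00).
ΣA = 4680.00 in², ΣAX̄ = 210600.00 in³, ΣAȲ = 504720.00 in³.
X̄ = 210600.00/4680.00 = 45.00 in; Ȳ = 504720.00/4680.00 = 107.85 in.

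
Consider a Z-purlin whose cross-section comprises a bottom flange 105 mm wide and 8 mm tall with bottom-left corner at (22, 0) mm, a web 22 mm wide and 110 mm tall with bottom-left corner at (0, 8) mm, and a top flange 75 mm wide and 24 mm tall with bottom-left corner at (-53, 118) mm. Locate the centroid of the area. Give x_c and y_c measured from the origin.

x_c = 12.11 mm, y_c = 77.04 mm

Part | A | x̄ᵢ | ȳᵢ | A·x̄ᵢ | A·ȳᵢ
bottom flange | 840.00 | 74.50 | 4.00 | 62580.00 | 3360.00
web | 2420.00 | 11.00 | 63.00 | 26620.00 | 152460.00
top flange | 1800.00 | -15.50 | 130.00 | -27900.00 | 234000.00
Σ | 5060.00 |  |  | 61300.00 | 389820.00
x_c = 61300.00 / 5060.00 = 12.11 mm
y_c = 389820.00 / 5060.00 = 77.04 mm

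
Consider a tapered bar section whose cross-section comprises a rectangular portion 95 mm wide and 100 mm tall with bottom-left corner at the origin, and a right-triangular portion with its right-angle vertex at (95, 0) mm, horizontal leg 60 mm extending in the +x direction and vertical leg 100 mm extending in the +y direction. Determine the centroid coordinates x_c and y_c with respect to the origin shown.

x_c = 63.70 mm, y_c = 46.00 mm

rectangular portion: A = 95 × 100 = 9500.00, centroid at (47.50, 50.00).
triangular portion: A = ½·60·100 = 3000.00, centroid at (115.00, 33.33).
ΣA = 12500.00 mm²
ΣAx_c = (9500.00)(47.50) + (3000.00)(115.00) = 796250.00 mm³
ΣAy_c = (9500.00)(50.00) + (3000.00)(33.33) = 575000.00 mm³
x_c = 796250.00 / 12500.00 = 63.70 mm
y_c = 575000.00 / 12500.00 = 46.00 mm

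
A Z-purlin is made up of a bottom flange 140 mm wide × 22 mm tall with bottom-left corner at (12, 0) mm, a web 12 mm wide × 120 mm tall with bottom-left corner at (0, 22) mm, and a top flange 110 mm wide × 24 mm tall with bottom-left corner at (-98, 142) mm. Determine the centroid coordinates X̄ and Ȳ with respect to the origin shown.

X̄ = 20.63 mm, Ȳ = 78.01 mm

bottom flange: A = 140 × 22 = 3080.00, centroid at (82.00, 11.00).
web: A = 12 × 120 = 1440.00, centroid at (6.00, 82.00).
top flange: A = 110 × 24 = 2640.00, centroid at (-43.00, 154.00).
ΣA = 7160.00 mm²
ΣAX̄ = (3080.00)(82.00) + (1440.00)(6.00) + (2640.00)(-43.00) = 147680.00 mm³
ΣAȲ = (3080.00)(11.00) + (1440.00)(82.00) + (2640.00)(154.00) = 558520.00 mm³
X̄ = 147680.00 / 7160.00 = 20.63 mm
Ȳ = 558520.00 / 7160.00 = 78.01 mm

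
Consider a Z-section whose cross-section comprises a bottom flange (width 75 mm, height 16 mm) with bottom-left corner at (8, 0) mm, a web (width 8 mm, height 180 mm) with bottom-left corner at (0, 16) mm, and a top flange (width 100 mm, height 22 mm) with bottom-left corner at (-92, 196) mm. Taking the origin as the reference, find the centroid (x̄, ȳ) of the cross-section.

bottom flange: A = 75 × 16 = 1200.00, centroid at (45.50, 8.00).
web: A = 8 × 180 = 1440.00, centroid at (4.00, 106.00).
top flange: A = 100 × 22 = 2200.00, centroid at (-42.00, 207.00).
ΣA = 4840.00 mm²
ΣAx̄ = (1200.00)(45.50) + (1440.00)(4.00) + (2200.00)(-42.00) = -32040.00 mm³
ΣAȳ = (1200.00)(8.00) + (1440.00)(106.00) + (2200.00)(207.00) = 617640.00 mm³
x̄ = -32040.00 / 4840.00 = -6.62 mm
ȳ = 617640.00 / 4840.00 = 127.61 mm

x̄ = -6.62 mm, ȳ = 127.61 mm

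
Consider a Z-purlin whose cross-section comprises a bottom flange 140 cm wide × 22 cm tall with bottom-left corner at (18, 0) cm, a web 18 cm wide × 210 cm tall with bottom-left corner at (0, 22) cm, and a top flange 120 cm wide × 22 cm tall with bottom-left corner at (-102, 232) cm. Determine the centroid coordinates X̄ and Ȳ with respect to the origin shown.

bottom flange: A = 140 × 22 = 3080.00, centroid at (88.00, 11.00).
web: A = 18 × 210 = 3780.00, centroid at (9.00, 127.00).
top flange: A = 120 × 22 = 2640.00, centroid at (-42.00, 243.00).
ΣA = 9500.00 cm²
ΣAX̄ = (3080.00)(88.00) + (3780.00)(9.00) + (2640.00)(-42.00) = 194180.00 cm³
ΣAȲ = (3080.00)(11.00) + (3780.00)(127.00) + (2640.00)(243.00) = 1155460.00 cm³
X̄ = 194180.00 / 9500.00 = 20.44 cm
Ȳ = 1155460.00 / 9500.00 = 121.63 cm

X̄ = 20.44 cm, Ȳ = 121.63 cm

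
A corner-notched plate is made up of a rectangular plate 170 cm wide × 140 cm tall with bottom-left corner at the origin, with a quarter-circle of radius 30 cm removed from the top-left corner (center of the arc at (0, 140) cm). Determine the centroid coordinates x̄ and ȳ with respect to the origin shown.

plate: A = 170 × 140 = 23800.00, centroid at (85.00, 70.00).
removed quarter-circle: A = −¼π·30² = -706.86, centroid at (12.73, 127.27).
ΣA = 23093.14 cm²
ΣAx̄ = (23800.00)(85.00) + (-706.86)(12.73) = 2014000.00 cm³
ΣAȳ = (23800.00)(70.00) + (-706.86)(127.27) = 1576039.83 cm³
x̄ = 2014000.00 / 23093.14 = 87.21 cm
ȳ = 1576039.83 / 23093.14 = 68.25 cm

x̄ = 87.21 cm, ȳ = 68.25 cm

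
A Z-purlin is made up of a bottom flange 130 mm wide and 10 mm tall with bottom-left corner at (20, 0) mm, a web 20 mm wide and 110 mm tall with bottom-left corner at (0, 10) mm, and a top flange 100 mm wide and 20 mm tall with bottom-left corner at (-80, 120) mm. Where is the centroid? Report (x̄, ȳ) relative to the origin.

x̄ = 13.18 mm, ȳ = 74.45 mm

bottom flange: A = 130 × 10 = 1300.00, centroid at (85.00, 5.00).
web: A = 20 × 110 = 2200.00, centroid at (10.00, 65.00).
top flange: A = 100 × 20 = 2000.00, centroid at (-30.00, 130.00).
ΣA = 5500.00 mm², ΣAx̄ = 72500.00 mm³, ΣAȳ = 409500.00 mm³.
x̄ = 72500.00/5500.00 = 13.18 mm; ȳ = 409500.00/5500.00 = 74.45 mm.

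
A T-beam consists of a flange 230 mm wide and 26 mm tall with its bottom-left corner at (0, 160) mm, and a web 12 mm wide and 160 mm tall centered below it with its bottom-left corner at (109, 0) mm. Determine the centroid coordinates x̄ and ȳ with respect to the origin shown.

x̄ = 115.00 mm, ȳ = 150.40 mm

web: A = 12 × 160 = 1920.00, centroid at (115.00, 80.00).
flange: A = 230 × 26 = 5980.00, centroid at (115.00, 173.00).
ΣA = 7900.00 mm², ΣAx̄ = 908500.00 mm³, ΣAȳ = 1188140.00 mm³.
x̄ = 908500.00/7900.00 = 115.00 mm; ȳ = 1188140.00/7900.00 = 150.40 mm.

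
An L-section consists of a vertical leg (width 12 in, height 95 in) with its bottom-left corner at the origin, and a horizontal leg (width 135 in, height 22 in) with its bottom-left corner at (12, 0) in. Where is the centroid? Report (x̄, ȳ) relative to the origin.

Part | A | x̄ᵢ | ȳᵢ | A·x̄ᵢ | A·ȳᵢ
vertical leg | 1140.00 | 6.00 | 47.50 | 6840.00 | 54150.00
horizontal leg | 2970.00 | 79.50 | 11.00 | 236115.00 | 32670.00
Σ | 4110.00 |  |  | 242955.00 | 86820.00
x̄ = 242955.00 / 4110.00 = 59.11 in
ȳ = 86820.00 / 4110.00 = 21.12 in

x̄ = 59.11 in, ȳ = 21.12 in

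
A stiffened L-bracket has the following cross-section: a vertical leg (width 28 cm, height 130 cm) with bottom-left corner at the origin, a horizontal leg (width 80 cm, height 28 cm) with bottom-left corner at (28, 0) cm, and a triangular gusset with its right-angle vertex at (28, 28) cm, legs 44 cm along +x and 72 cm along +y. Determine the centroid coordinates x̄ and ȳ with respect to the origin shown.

x̄ = 36.29 cm, ȳ = 46.94 cm

vertical leg: A = 28 × 130 = 3640.00, centroid at (14.00, 65.00).
horizontal leg: A = 80 × 28 = 2240.00, centroid at (68.00, 14.00).
gusset: A = ½·44·72 = 1584.00, centroid at (42.67, 52.00).
ΣA = 7464.00 cm²
ΣAx̄ = (3640.00)(14.00) + (2240.00)(68.00) + (1584.00)(42.67) = 270864.00 cm³
ΣAȳ = (3640.00)(65.00) + (2240.00)(14.00) + (1584.00)(52.00) = 350328.00 cm³
x̄ = 270864.00 / 7464.00 = 36.29 cm
ȳ = 350328.00 / 7464.00 = 46.94 cm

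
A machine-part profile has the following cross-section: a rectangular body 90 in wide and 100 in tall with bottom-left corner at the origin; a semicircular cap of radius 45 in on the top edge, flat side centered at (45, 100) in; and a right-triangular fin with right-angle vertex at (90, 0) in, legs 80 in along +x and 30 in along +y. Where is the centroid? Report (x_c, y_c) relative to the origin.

x_c = 51.43 in, y_c = 62.84 in

rectangular body: A = 90 × 100 = 9000.00, centroid at (45.00, 50.00).
semicircular top: A = ½π·45² = 3180.86, centroid at (45.00, 119.10).
triangular fin: A = ½·80·30 = 1200.00, centroid at (116.67, 10.00).
ΣA = 13380.86 in², ΣAx_c = 688138.82 in³, ΣAy_c = 840836.26 in³.
x_c = 688138.82/13380.86 = 51.43 in; y_c = 840836.26/13380.86 = 62.84 in.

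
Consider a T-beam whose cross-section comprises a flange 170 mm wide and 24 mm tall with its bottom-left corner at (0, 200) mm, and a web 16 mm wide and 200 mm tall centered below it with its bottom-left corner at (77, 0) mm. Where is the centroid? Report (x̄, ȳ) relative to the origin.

Part | A | x̄ᵢ | ȳᵢ | A·x̄ᵢ | A·ȳᵢ
web | 3200.00 | 85.00 | 100.00 | 272000.00 | 320000.00
flange | 4080.00 | 85.00 | 212.00 | 346800.00 | 864960.00
Σ | 7280.00 |  |  | 618800.00 | 1184960.00
x̄ = 618800.00 / 7280.00 = 85.00 mm
ȳ = 1184960.00 / 7280.00 = 162.77 mm

x̄ = 85.00 mm, ȳ = 162.77 mm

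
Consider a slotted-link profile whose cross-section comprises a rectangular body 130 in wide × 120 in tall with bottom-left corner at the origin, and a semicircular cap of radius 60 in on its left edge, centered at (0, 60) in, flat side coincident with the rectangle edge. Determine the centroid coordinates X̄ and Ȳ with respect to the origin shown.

X̄ = 40.93 in, Ȳ = 60.00 in

rectangular body: A = 130 × 120 = 15600.00, centroid at (65.00, 60.00).
semicircular end: A = ½π·60² = 5654.87, centroid at (-25.46, 60.00).
ΣA = 21254.87 in², ΣAX̄ = 870000.00 in³, ΣAȲ = 1275292.01 in³.
X̄ = 870000.00/21254.87 = 40.93 in; Ȳ = 1275292.01/21254.87 = 60.00 in.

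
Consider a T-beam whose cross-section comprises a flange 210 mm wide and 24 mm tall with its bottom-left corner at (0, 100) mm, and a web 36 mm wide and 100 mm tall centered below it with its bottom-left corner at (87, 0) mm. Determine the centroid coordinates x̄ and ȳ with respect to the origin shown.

Part | A | x̄ᵢ | ȳᵢ | A·x̄ᵢ | A·ȳᵢ
web | 3600.00 | 105.00 | 50.00 | 378000.00 | 180000.00
flange | 5040.00 | 105.00 | 112.00 | 529200.00 | 564480.00
Σ | 8640.00 |  |  | 907200.00 | 744480.00
x̄ = 907200.00 / 8640.00 = 105.00 mm
ȳ = 744480.00 / 8640.00 = 86.17 mm

x̄ = 105.00 mm, ȳ = 86.17 mm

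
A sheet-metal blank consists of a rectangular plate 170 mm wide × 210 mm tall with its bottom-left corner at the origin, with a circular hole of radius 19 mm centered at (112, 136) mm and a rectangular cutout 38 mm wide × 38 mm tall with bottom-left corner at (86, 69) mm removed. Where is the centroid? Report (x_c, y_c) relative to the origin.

x_c = 83.20 mm, y_c = 104.68 mm

plate: A = 170 × 210 = 35700.00, centroid at (85.00, 105.00).
hole 1: A = −π·19² = -1134.11, centroid at (112.00, 136.00).
hole 2: A = −(38 × 38) = -1444.00, centroid at (105.00, 88.00).
ΣA = 33121.89 mm²
ΣAx_c = (35700.00)(85.00) + (-1134.11)(112.00) + (-1444.00)(105.00) = 2755859.13 mm³
ΣAy_c = (35700.00)(105.00) + (-1134.11)(136.00) + (-1444.00)(88.00) = 3467188.37 mm³
x_c = 2755859.13 / 33121.89 = 83.20 mm
y_c = 3467188.37 / 33121.89 = 104.68 mm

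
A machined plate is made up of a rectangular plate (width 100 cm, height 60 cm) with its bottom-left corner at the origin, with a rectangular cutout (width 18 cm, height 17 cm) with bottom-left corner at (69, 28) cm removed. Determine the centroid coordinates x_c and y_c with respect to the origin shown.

plate: A = 100 × 60 = 6000.00, centroid at (50.00, 30.00).
hole: A = −(18 × 17) = -306.00, centroid at (78.00, 36.50).
ΣA = 5694.00 cm², ΣAx_c = 276132.00 cm³, ΣAy_c = 168831.00 cm³.
x_c = 276132.00/5694.00 = 48.50 cm; y_c = 168831.00/5694.00 = 29.65 cm.

x_c = 48.50 cm, y_c = 29.65 cm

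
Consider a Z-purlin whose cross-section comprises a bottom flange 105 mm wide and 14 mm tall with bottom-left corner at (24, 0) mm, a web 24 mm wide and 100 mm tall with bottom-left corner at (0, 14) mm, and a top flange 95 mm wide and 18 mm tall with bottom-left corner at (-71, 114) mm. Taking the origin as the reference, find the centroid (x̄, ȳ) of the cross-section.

x̄ = 18.11 mm, ȳ = 67.06 mm

bottom flange: A = 105 × 14 = 1470.00, centroid at (76.50, 7.00).
web: A = 24 × 100 = 2400.00, centroid at (12.00, 64.00).
top flange: A = 95 × 18 = 1710.00, centroid at (-23.50, 123.00).
ΣA = 5580.00 mm², ΣAx̄ = 101070.00 mm³, ΣAȳ = 374220.00 mm³.
x̄ = 101070.00/5580.00 = 18.11 mm; ȳ = 374220.00/5580.00 = 67.06 mm.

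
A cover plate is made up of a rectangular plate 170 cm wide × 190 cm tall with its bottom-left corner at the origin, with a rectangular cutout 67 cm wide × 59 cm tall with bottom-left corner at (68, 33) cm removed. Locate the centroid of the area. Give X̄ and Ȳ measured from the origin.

X̄ = 82.70 cm, Ȳ = 99.53 cm

plate: A = 170 × 190 = 32300.00, centroid at (85.00, 95.00).
hole: A = −(67 × 59) = -3953.00, centroid at (101.50, 62.50).
ΣA = 28347.00 cm²
ΣAX̄ = (32300.00)(85.00) + (-3953.00)(101.50) = 2344270.50 cm³
ΣAȲ = (32300.00)(95.00) + (-3953.00)(62.50) = 2821437.50 cm³
X̄ = 2344270.50 / 28347.00 = 82.70 cm
Ȳ = 2821437.50 / 28347.00 = 99.53 cm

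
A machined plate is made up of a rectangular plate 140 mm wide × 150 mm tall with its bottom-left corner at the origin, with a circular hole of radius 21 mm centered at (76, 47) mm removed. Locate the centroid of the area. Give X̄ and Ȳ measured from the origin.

Part | A | x̄ᵢ | ȳᵢ | A·x̄ᵢ | A·ȳᵢ
plate | 21000.00 | 70.00 | 75.00 | 1470000.00 | 1575000.00
hole | -1385.44 | 76.00 | 47.00 | -105293.62 | -65115.79
Σ | 19614.56 |  |  | 1364706.38 | 1509884.21
X̄ = 1364706.38 / 19614.56 = 69.58 mm
Ȳ = 1509884.21 / 19614.56 = 76.98 mm

X̄ = 69.58 mm, Ȳ = 76.98 mm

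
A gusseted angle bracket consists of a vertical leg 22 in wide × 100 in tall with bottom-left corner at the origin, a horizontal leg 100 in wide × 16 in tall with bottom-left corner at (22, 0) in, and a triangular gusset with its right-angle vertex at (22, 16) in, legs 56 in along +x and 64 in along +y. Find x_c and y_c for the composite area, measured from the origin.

vertical leg: A = 22 × 100 = 2200.00, centroid at (11.00, 50.00).
horizontal leg: A = 100 × 16 = 1600.00, centroid at (72.00, 8.00).
gusset: A = ½·56·64 = 1792.00, centroid at (40.67, 37.33).
ΣA = 5592.00 in²
ΣAx_c = (2200.00)(11.00) + (1600.00)(72.00) + (1792.00)(40.67) = 212274.67 in³
ΣAy_c = (2200.00)(50.00) + (1600.00)(8.00) + (1792.00)(37.33) = 189701.33 in³
x_c = 212274.67 / 5592.00 = 37.96 in
y_c = 189701.33 / 5592.00 = 33.92 in

x_c = 37.96 in, y_c = 33.92 in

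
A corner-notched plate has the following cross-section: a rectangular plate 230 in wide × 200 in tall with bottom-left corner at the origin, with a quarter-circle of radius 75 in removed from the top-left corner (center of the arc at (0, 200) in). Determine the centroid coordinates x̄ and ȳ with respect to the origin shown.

x̄ = 123.84 in, ȳ = 92.76 in

Part | A | x̄ᵢ | ȳᵢ | A·x̄ᵢ | A·ȳᵢ
plate | 46000.00 | 115.00 | 100.00 | 5290000.00 | 4600000.00
removed quarter-circle | -4417.86 | 31.83 | 168.17 | -140625.00 | -742947.93
Σ | 41582.14 |  |  | 5149375.00 | 3857052.07
x̄ = 5149375.00 / 41582.14 = 123.84 in
ȳ = 3857052.07 / 41582.14 = 92.76 in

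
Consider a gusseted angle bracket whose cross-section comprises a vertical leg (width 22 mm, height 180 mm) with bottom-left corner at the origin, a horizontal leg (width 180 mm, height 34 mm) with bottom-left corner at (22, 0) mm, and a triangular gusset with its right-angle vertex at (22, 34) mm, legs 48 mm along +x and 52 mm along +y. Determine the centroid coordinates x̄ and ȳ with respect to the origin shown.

vertical leg: A = 22 × 180 = 3960.00, centroid at (11.00, 90.00).
horizontal leg: A = 180 × 34 = 6120.00, centroid at (112.00, 17.00).
gusset: A = ½·48·52 = 1248.00, centroid at (38.00, 51.33).
ΣA = 11328.00 mm², ΣAx̄ = 776424.00 mm³, ΣAȳ = 524504.00 mm³.
x̄ = 776424.00/11328.00 = 68.54 mm; ȳ = 524504.00/11328.00 = 46.30 mm.

x̄ = 68.54 mm, ȳ = 46.30 mm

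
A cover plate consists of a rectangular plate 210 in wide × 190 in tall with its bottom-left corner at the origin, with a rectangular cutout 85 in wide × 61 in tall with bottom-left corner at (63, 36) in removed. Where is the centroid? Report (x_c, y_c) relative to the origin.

Part | A | x̄ᵢ | ȳᵢ | A·x̄ᵢ | A·ȳᵢ
plate | 39900.00 | 105.00 | 95.00 | 4189500.00 | 3790500.00
hole | -5185.00 | 105.50 | 66.50 | -547017.50 | -344802.50
Σ | 34715.00 |  |  | 3642482.50 | 3445697.50
x_c = 3642482.50 / 34715.00 = 104.93 in
y_c = 3445697.50 / 34715.00 = 99.26 in

x_c = 104.93 in, y_c = 99.26 in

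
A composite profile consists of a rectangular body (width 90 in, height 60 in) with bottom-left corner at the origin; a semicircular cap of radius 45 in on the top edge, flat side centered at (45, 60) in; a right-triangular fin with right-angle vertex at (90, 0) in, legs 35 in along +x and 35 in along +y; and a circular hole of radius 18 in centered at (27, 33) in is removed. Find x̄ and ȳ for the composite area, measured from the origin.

x̄ = 51.49 in, ȳ = 47.36 in

rectangular body: A = 90 × 60 = 5400.00, centroid at (45.00, 30.00).
semicircular top: A = ½π·45² = 3180.86, centroid at (45.00, 79.10).
triangular fin: A = ½·35·35 = 612.50, centroid at (101.67, 11.67).
hole: A = −π·18² = -1017.88, centroid at (27.00, 33.00).
ΣA = 8175.49 in², ΣAx̄ = 420927.00 in³, ΣAȳ = 387157.68 in³.
x̄ = 420927.00/8175.49 = 51.49 in; ȳ = 387157.68/8175.49 = 47.36 in.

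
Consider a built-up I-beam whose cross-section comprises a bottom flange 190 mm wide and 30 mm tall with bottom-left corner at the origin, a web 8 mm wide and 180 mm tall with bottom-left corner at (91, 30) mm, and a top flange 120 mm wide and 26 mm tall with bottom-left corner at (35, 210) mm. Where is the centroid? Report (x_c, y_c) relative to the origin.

x_c = 95.00 mm, y_c = 92.99 mm

Part | A | x̄ᵢ | ȳᵢ | A·x̄ᵢ | A·ȳᵢ
bottom flange | 5700.00 | 95.00 | 15.00 | 541500.00 | 85500.00
web | 1440.00 | 95.00 | 120.00 | 136800.00 | 172800.00
top flange | 3120.00 | 95.00 | 223.00 | 296400.00 | 695760.00
Σ | 10260.00 |  |  | 974700.00 | 954060.00
x_c = 974700.00 / 10260.00 = 95.00 mm
y_c = 954060.00 / 10260.00 = 92.99 mm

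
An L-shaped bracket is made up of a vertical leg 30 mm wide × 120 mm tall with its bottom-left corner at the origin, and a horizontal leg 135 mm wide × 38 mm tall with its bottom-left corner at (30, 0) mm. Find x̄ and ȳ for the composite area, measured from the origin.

vertical leg: A = 30 × 120 = 3600.00, centroid at (15.00, 60.00).
horizontal leg: A = 135 × 38 = 5130.00, centroid at (97.50, 19.00).
ΣA = 8730.00 mm²
ΣAx̄ = (3600.00)(15.00) + (5130.00)(97.50) = 554175.00 mm³
ΣAȳ = (3600.00)(60.00) + (5130.00)(19.00) = 313470.00 mm³
x̄ = 554175.00 / 8730.00 = 63.48 mm
ȳ = 313470.00 / 8730.00 = 35.91 mm

x̄ = 63.48 mm, ȳ = 35.91 mm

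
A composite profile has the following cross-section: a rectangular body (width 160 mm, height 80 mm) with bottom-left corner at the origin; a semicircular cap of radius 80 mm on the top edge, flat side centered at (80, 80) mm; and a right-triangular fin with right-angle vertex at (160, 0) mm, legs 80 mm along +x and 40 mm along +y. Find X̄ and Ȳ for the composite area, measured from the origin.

rectangular body: A = 160 × 80 = 12800.00, centroid at (80.00, 40.00).
semicircular top: A = ½π·80² = 10053.10, centroid at (80.00, 113.95).
triangular fin: A = ½·80·40 = 1600.00, centroid at (186.67, 13.33).
ΣA = 24453.10 mm²
ΣAX̄ = (12800.00)(80.00) + (10053.10)(80.00) + (1600.00)(186.67) = 2126914.39 mm³
ΣAȲ = (12800.00)(40.00) + (10053.10)(113.95) + (1600.00)(13.33) = 1678914.39 mm³
X̄ = 2126914.39 / 24453.10 = 86.98 mm
Ȳ = 1678914.39 / 24453.10 = 68.66 mm

X̄ = 86.98 mm, Ȳ = 68.66 mm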